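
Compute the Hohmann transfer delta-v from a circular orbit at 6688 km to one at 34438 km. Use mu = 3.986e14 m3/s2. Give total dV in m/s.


V1 = sqrt(mu/r1) = 7720.06 m/s
dV1 = V1*(sqrt(2*r2/(r1+r2)) - 1) = 2270.65 m/s
V2 = sqrt(mu/r2) = 3402.12 m/s
dV2 = V2*(1 - sqrt(2*r1/(r1+r2))) = 1461.88 m/s
Total dV = 3733 m/s

3733 m/s


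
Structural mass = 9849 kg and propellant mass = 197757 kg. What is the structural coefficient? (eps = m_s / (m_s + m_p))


eps = 9849 / (9849 + 197757) = 0.0474

0.0474


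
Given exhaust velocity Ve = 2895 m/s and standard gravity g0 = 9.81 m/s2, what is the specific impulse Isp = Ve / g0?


Isp = Ve / g0 = 2895 / 9.81 = 295.1 s

295.1 s


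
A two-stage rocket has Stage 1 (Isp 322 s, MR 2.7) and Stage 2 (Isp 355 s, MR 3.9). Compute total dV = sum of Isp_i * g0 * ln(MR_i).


dV1 = 322 * 9.81 * ln(2.7) = 3137.5 m/s
dV2 = 355 * 9.81 * ln(3.9) = 4739.7 m/s
Total dV = 3137.5 + 4739.7 = 7877.2 m/s ~ 7877 m/s

7877 m/s


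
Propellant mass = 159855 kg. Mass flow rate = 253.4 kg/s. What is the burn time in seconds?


tb = 159855 / 253.4 = 630.8 s

630.8 s


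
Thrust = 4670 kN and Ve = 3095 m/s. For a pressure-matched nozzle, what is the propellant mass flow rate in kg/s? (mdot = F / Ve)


mdot = F / Ve = 4670000 / 3095 = 1508.9 kg/s

1508.9 kg/s


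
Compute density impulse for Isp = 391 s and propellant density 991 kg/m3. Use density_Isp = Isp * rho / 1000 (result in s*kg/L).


rho*Isp = 391 * 991 / 1000 = 387 s*kg/L

387 s*kg/L


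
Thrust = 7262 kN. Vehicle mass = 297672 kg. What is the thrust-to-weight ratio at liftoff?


TWR = 7262000 / (297672 * 9.81) = 2.49

2.49


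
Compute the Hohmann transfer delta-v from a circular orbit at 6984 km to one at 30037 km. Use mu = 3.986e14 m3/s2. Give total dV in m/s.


V1 = sqrt(mu/r1) = 7554.69 m/s
dV1 = V1*(sqrt(2*r2/(r1+r2)) - 1) = 2068.87 m/s
V2 = sqrt(mu/r2) = 3642.84 m/s
dV2 = V2*(1 - sqrt(2*r1/(r1+r2))) = 1405.24 m/s
Total dV = 3474 m/s

3474 m/s


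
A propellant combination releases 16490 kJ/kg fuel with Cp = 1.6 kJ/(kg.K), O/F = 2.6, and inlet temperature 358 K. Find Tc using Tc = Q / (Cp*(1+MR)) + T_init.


Tc = 16490 / (1.6 * (1 + 2.6)) + 358 = 3221 K

3221 K


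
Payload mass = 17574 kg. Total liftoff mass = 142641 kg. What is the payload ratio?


PR = 17574 / 142641 = 0.1232

0.1232


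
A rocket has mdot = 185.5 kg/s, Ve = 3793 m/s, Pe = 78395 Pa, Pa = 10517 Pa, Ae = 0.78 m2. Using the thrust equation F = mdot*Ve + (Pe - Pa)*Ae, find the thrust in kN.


F = 185.5 * 3793 + (78395 - 10517) * 0.78 = 756546.0 N = 756.5 kN

756.5 kN


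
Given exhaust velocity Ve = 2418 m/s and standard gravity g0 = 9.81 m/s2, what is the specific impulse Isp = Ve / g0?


Isp = Ve / g0 = 2418 / 9.81 = 246.5 s

246.5 s


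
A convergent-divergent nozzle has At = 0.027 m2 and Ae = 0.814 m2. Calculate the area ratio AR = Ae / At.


AR = 0.814 / 0.027 = 30.1

30.1


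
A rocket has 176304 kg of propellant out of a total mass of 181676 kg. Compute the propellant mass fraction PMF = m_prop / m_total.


PMF = 176304 / 181676 = 0.97

0.97


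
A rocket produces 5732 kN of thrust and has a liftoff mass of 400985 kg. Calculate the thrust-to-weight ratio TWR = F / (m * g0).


TWR = 5732000 / (400985 * 9.81) = 1.46

1.46


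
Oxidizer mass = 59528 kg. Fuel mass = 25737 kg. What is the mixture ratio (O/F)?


MR = 59528 / 25737 = 2.31

2.31


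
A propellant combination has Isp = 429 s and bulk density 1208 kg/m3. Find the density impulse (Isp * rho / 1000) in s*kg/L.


rho*Isp = 429 * 1208 / 1000 = 518 s*kg/L

518 s*kg/L


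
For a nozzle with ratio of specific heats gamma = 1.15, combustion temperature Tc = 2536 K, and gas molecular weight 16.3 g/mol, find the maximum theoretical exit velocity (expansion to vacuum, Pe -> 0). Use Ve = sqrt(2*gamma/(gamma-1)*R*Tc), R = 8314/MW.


R = 8314 / 16.3 = 510.06 J/(kg.K)
Ve = sqrt(2 * 1.15 / (1.15 - 1) * 510.06 * 2536) = 4454 m/s

4454 m/s


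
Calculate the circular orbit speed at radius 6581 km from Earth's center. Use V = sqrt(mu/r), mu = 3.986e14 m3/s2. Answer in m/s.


V = sqrt(3.986e14 / 6581000) = 7783 m/s

7783 m/s


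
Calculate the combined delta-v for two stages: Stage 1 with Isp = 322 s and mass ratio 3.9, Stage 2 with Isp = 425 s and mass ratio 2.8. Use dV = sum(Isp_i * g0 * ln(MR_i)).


dV1 = 322 * 9.81 * ln(3.9) = 4299.1 m/s
dV2 = 425 * 9.81 * ln(2.8) = 4292.7 m/s
Total dV = 4299.1 + 4292.7 = 8591.8 m/s ~ 8592 m/s

8592 m/s


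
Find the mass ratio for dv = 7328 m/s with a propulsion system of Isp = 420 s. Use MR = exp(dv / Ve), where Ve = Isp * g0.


Ve = 420 * 9.81 = 4120.2 m/s
MR = exp(7328 / 4120.2) = 5.921

5.921


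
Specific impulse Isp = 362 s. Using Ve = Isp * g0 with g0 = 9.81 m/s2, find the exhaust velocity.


Ve = Isp * g0 = 362 * 9.81 = 3551.2 m/s

3551.2 m/s


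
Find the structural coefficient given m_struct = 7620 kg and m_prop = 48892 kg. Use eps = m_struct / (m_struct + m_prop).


eps = 7620 / (7620 + 48892) = 0.1348

0.1348


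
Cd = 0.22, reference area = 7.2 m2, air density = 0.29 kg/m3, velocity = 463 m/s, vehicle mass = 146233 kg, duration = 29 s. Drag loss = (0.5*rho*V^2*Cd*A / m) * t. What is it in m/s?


D = 0.5 * 0.29 * 463^2 * 0.22 * 7.2 = 49236.27 N
a = 49236.27 / 146233 = 0.3367 m/s2
dV = 0.3367 * 29 = 9.8 m/s

9.8 m/s


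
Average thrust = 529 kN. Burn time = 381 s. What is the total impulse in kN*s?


It = 529 * 381 = 201549 kN*s

201549 kN*s


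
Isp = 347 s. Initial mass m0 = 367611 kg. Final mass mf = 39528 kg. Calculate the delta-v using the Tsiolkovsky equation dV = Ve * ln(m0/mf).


Ve = 347 * 9.81 = 3404.07 m/s
dV = 3404.07 * ln(367611/39528) = 7591 m/s

7591 m/s


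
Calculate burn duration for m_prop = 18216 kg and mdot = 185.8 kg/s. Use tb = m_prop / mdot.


tb = 18216 / 185.8 = 98.0 s

98.0 s


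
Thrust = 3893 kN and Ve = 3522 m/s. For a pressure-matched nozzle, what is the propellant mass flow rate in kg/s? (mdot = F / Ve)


mdot = F / Ve = 3893000 / 3522 = 1105.3 kg/s

1105.3 kg/s


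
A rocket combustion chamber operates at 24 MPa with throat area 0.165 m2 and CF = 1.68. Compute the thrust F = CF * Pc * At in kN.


F = 1.68 * 24e6 * 0.165 = 6.6528e+06 N = 6652.8 kN

6652.8 kN


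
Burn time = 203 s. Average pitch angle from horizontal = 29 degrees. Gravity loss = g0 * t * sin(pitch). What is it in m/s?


GL = 9.81 * 203 * sin(29 deg) = 965 m/s

965 m/s


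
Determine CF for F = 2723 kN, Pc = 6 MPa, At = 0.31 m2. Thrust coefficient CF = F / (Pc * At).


CF = 2723000 / (6e6 * 0.31) = 1.46

1.46


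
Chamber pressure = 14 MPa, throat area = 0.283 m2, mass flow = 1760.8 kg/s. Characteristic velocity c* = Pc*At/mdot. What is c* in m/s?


c* = 14e6 * 0.283 / 1760.8 = 2250 m/s

2250 m/s


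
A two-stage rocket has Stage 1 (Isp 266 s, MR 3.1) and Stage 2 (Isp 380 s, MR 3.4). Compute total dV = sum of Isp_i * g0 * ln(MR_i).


dV1 = 266 * 9.81 * ln(3.1) = 2952.3 m/s
dV2 = 380 * 9.81 * ln(3.4) = 4562.0 m/s
Total dV = 2952.3 + 4562.0 = 7514.3 m/s ~ 7514 m/s

7514 m/s


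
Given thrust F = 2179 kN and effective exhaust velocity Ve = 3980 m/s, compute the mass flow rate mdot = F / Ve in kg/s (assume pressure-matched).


mdot = F / Ve = 2179000 / 3980 = 547.5 kg/s

547.5 kg/s


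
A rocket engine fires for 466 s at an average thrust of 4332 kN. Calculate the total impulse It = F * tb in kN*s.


It = 4332 * 466 = 2018712 kN*s

2018712 kN*s


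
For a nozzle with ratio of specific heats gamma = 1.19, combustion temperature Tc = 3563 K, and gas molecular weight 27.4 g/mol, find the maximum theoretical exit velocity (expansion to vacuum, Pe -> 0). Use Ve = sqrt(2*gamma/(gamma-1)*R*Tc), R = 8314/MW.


R = 8314 / 27.4 = 303.43 J/(kg.K)
Ve = sqrt(2 * 1.19 / (1.19 - 1) * 303.43 * 3563) = 3680 m/s

3680 m/s


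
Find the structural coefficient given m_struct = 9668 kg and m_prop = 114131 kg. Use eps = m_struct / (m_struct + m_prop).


eps = 9668 / (9668 + 114131) = 0.0781

0.0781


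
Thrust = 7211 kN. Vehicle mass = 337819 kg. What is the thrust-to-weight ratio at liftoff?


TWR = 7211000 / (337819 * 9.81) = 2.18

2.18


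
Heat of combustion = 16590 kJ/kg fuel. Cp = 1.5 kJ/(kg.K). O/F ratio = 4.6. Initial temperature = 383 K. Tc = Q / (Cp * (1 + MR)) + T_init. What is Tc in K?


Tc = 16590 / (1.5 * (1 + 4.6)) + 383 = 2358 K

2358 K


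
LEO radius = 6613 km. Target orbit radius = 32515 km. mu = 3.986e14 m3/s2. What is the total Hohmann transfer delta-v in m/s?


V1 = sqrt(mu/r1) = 7763.71 m/s
dV1 = V1*(sqrt(2*r2/(r1+r2)) - 1) = 2245.1 m/s
V2 = sqrt(mu/r2) = 3501.28 m/s
dV2 = V2*(1 - sqrt(2*r1/(r1+r2))) = 1465.66 m/s
Total dV = 3711 m/s

3711 m/s


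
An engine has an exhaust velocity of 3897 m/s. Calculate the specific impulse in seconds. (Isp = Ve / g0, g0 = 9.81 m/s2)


Isp = Ve / g0 = 3897 / 9.81 = 397.2 s

397.2 s


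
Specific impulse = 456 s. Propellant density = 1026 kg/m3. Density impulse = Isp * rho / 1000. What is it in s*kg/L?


rho*Isp = 456 * 1026 / 1000 = 468 s*kg/L

468 s*kg/L


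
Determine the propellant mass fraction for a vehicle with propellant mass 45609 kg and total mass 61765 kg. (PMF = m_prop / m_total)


PMF = 45609 / 61765 = 0.738

0.738


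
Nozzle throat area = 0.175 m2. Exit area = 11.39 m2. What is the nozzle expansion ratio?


AR = 11.39 / 0.175 = 65.1

65.1


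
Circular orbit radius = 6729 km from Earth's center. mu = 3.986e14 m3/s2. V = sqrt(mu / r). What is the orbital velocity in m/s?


V = sqrt(3.986e14 / 6729000) = 7697 m/s

7697 m/s


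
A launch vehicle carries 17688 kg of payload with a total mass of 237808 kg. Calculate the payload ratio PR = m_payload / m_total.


PR = 17688 / 237808 = 0.0744

0.0744


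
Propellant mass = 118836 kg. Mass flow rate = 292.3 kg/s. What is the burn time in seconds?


tb = 118836 / 292.3 = 406.6 s

406.6 s


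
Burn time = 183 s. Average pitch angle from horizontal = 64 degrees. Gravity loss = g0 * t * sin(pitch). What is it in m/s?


GL = 9.81 * 183 * sin(64 deg) = 1614 m/s

1614 m/s


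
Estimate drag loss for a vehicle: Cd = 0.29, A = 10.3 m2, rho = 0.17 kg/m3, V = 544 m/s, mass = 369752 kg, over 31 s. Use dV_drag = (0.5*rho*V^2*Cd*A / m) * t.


D = 0.5 * 0.17 * 544^2 * 0.29 * 10.3 = 75136.67 N
a = 75136.67 / 369752 = 0.2032 m/s2
dV = 0.2032 * 31 = 6.3 m/s

6.3 m/s


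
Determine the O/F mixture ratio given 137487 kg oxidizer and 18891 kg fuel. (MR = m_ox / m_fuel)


MR = 137487 / 18891 = 7.28

7.28


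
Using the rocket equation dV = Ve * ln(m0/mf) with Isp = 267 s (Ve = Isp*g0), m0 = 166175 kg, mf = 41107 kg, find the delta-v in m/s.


Ve = 267 * 9.81 = 2619.27 m/s
dV = 2619.27 * ln(166175/41107) = 3659 m/s

3659 m/s


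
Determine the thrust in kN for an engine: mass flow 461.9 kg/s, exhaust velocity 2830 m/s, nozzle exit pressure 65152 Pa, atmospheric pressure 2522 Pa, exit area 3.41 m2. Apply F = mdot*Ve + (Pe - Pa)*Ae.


F = 461.9 * 2830 + (65152 - 2522) * 3.41 = 1.5207e+06 N = 1520.7 kN

1520.7 kN


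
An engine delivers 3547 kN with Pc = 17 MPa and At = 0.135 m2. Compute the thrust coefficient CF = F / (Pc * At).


CF = 3547000 / (17e6 * 0.135) = 1.55

1.55


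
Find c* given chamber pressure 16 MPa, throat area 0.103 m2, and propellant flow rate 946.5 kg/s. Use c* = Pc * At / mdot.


c* = 16e6 * 0.103 / 946.5 = 1741 m/s

1741 m/s


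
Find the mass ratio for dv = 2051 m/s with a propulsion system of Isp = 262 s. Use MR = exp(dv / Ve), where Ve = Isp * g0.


Ve = 262 * 9.81 = 2570.22 m/s
MR = exp(2051 / 2570.22) = 2.221

2.221


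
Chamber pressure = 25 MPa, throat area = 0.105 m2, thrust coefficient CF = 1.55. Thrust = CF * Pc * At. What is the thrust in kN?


F = 1.55 * 25e6 * 0.105 = 4.0688e+06 N = 4068.8 kN

4068.8 kN


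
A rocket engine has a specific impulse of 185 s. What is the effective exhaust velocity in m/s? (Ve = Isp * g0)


Ve = Isp * g0 = 185 * 9.81 = 1814.9 m/s

1814.9 m/s


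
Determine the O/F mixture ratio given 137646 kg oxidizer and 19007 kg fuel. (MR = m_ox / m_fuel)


MR = 137646 / 19007 = 7.24

7.24


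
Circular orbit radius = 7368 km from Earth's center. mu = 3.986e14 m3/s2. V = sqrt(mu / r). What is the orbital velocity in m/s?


V = sqrt(3.986e14 / 7368000) = 7355 m/s

7355 m/s


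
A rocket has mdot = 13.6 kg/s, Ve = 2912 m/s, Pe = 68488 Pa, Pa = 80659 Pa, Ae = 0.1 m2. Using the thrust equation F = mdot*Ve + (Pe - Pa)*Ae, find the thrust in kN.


F = 13.6 * 2912 + (68488 - 80659) * 0.1 = 38386.0 N = 38.4 kN

38.4 kN


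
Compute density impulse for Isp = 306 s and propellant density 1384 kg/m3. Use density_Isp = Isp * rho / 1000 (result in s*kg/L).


rho*Isp = 306 * 1384 / 1000 = 424 s*kg/L

424 s*kg/L


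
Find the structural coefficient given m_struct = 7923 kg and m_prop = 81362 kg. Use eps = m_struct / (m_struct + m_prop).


eps = 7923 / (7923 + 81362) = 0.0887

0.0887


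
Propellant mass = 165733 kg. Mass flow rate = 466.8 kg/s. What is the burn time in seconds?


tb = 165733 / 466.8 = 355.0 s

355.0 s


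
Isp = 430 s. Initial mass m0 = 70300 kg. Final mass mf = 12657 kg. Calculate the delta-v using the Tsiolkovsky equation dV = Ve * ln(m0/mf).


Ve = 430 * 9.81 = 4218.3 m/s
dV = 4218.3 * ln(70300/12657) = 7233 m/s

7233 m/s


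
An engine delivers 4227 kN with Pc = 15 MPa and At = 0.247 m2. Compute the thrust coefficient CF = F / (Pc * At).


CF = 4227000 / (15e6 * 0.247) = 1.14

1.14


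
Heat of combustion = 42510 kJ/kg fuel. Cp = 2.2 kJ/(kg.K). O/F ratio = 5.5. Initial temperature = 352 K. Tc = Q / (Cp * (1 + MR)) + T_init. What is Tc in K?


Tc = 42510 / (2.2 * (1 + 5.5)) + 352 = 3325 K

3325 K


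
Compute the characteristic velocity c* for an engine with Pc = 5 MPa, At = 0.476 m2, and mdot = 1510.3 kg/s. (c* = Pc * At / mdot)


c* = 5e6 * 0.476 / 1510.3 = 1576 m/s

1576 m/s


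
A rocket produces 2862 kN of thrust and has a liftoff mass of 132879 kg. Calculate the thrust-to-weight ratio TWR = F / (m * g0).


TWR = 2862000 / (132879 * 9.81) = 2.2

2.2


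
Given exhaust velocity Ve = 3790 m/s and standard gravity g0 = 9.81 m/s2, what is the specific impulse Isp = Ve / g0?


Isp = Ve / g0 = 3790 / 9.81 = 386.3 s

386.3 s


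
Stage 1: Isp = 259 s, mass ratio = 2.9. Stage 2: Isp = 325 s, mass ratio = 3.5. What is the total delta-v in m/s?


dV1 = 259 * 9.81 * ln(2.9) = 2705.2 m/s
dV2 = 325 * 9.81 * ln(3.5) = 3994.1 m/s
Total dV = 2705.2 + 3994.1 = 6699.3 m/s ~ 6699 m/s

6699 m/s


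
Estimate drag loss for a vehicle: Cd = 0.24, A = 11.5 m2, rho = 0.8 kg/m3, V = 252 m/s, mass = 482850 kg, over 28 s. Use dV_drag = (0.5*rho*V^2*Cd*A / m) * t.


D = 0.5 * 0.8 * 252^2 * 0.24 * 11.5 = 70108.42 N
a = 70108.42 / 482850 = 0.1452 m/s2
dV = 0.1452 * 28 = 4.1 m/s

4.1 m/s


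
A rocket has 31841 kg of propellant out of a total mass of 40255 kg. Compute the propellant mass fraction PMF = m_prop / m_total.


PMF = 31841 / 40255 = 0.791

0.791


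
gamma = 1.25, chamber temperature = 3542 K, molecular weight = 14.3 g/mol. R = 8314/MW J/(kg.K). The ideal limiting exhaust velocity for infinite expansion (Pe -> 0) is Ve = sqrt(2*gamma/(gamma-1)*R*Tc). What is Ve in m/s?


R = 8314 / 14.3 = 581.4 J/(kg.K)
Ve = sqrt(2 * 1.25 / (1.25 - 1) * 581.4 * 3542) = 4538 m/s

4538 m/s


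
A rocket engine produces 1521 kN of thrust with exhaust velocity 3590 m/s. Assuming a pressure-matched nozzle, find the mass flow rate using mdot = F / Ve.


mdot = F / Ve = 1521000 / 3590 = 423.7 kg/s

423.7 kg/s


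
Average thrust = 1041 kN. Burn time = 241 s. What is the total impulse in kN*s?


It = 1041 * 241 = 250881 kN*s

250881 kN*s


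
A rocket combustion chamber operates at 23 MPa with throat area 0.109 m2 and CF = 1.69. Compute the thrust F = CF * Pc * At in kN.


F = 1.69 * 23e6 * 0.109 = 4.2368e+06 N = 4236.8 kN

4236.8 kN


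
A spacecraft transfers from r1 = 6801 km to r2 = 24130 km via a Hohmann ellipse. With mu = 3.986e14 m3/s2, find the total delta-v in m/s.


V1 = sqrt(mu/r1) = 7655.65 m/s
dV1 = V1*(sqrt(2*r2/(r1+r2)) - 1) = 1907.01 m/s
V2 = sqrt(mu/r2) = 4064.34 m/s
dV2 = V2*(1 - sqrt(2*r1/(r1+r2))) = 1369.12 m/s
Total dV = 3276 m/s

3276 m/s


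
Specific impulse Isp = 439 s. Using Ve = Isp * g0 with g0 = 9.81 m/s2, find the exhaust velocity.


Ve = Isp * g0 = 439 * 9.81 = 4306.6 m/s

4306.6 m/s


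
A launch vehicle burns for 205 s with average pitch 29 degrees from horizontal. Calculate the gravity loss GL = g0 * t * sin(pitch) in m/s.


GL = 9.81 * 205 * sin(29 deg) = 975 m/s

975 m/s


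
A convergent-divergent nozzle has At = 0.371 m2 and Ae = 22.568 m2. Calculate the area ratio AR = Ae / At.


AR = 22.568 / 0.371 = 60.8

60.8


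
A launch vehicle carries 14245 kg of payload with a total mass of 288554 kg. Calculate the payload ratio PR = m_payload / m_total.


PR = 14245 / 288554 = 0.0494

0.0494


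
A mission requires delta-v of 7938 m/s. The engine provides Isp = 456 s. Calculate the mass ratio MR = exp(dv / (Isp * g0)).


Ve = 456 * 9.81 = 4473.36 m/s
MR = exp(7938 / 4473.36) = 5.897

5.897


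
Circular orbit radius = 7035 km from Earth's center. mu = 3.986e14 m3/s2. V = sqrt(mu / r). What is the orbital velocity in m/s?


V = sqrt(3.986e14 / 7035000) = 7527 m/s

7527 m/s


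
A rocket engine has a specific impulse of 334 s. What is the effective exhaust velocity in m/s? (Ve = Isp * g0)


Ve = Isp * g0 = 334 * 9.81 = 3276.5 m/s

3276.5 m/s


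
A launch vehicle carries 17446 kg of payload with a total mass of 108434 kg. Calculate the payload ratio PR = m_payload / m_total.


PR = 17446 / 108434 = 0.1609

0.1609


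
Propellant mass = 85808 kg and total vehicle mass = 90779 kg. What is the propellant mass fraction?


PMF = 85808 / 90779 = 0.945

0.945


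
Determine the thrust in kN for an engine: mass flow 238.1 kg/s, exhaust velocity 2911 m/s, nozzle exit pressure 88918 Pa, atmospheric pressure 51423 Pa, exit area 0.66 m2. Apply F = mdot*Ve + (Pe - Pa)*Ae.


F = 238.1 * 2911 + (88918 - 51423) * 0.66 = 717856.0 N = 717.9 kN

717.9 kN


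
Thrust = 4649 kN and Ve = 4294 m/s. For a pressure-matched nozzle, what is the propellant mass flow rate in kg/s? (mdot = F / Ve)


mdot = F / Ve = 4649000 / 4294 = 1082.7 kg/s

1082.7 kg/s


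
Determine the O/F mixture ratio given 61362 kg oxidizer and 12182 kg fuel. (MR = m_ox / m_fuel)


MR = 61362 / 12182 = 5.04

5.04


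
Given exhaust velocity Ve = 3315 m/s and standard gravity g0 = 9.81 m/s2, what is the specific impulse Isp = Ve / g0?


Isp = Ve / g0 = 3315 / 9.81 = 337.9 s

337.9 s


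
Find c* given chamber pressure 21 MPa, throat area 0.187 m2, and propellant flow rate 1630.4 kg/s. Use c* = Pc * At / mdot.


c* = 21e6 * 0.187 / 1630.4 = 2409 m/s

2409 m/s


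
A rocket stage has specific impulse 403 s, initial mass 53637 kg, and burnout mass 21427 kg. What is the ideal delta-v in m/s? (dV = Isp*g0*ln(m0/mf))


Ve = 403 * 9.81 = 3953.43 m/s
dV = 3953.43 * ln(53637/21427) = 3628 m/s

3628 m/s


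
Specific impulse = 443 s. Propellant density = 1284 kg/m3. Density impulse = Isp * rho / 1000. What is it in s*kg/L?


rho*Isp = 443 * 1284 / 1000 = 569 s*kg/L

569 s*kg/L


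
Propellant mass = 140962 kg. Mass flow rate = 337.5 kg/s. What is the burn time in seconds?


tb = 140962 / 337.5 = 417.7 s

417.7 s


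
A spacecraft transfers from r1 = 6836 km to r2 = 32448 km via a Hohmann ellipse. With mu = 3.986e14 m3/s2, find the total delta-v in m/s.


V1 = sqrt(mu/r1) = 7636.03 m/s
dV1 = V1*(sqrt(2*r2/(r1+r2)) - 1) = 2178.48 m/s
V2 = sqrt(mu/r2) = 3504.89 m/s
dV2 = V2*(1 - sqrt(2*r1/(r1+r2))) = 1437.21 m/s
Total dV = 3616 m/s

3616 m/s


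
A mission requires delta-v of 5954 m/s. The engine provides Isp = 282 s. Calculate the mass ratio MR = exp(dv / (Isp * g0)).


Ve = 282 * 9.81 = 2766.42 m/s
MR = exp(5954 / 2766.42) = 8.604

8.604


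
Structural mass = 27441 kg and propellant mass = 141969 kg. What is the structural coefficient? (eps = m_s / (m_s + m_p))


eps = 27441 / (27441 + 141969) = 0.162

0.162


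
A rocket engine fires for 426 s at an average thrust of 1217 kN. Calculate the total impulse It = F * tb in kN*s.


It = 1217 * 426 = 518442 kN*s

518442 kN*s


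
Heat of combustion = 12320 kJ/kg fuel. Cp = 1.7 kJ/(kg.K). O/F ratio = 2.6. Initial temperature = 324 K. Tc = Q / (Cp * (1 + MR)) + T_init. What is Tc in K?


Tc = 12320 / (1.7 * (1 + 2.6)) + 324 = 2337 K

2337 K


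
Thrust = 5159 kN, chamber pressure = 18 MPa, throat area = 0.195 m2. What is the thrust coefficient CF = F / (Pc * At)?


CF = 5159000 / (18e6 * 0.195) = 1.47

1.47


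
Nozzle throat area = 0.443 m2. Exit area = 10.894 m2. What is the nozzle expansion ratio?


AR = 10.894 / 0.443 = 24.6

24.6


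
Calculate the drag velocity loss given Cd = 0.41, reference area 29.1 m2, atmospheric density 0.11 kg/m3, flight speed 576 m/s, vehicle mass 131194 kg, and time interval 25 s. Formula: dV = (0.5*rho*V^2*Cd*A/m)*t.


D = 0.5 * 0.11 * 576^2 * 0.41 * 29.1 = 217713.07 N
a = 217713.07 / 131194 = 1.6595 m/s2
dV = 1.6595 * 25 = 41.5 m/s

41.5 m/s


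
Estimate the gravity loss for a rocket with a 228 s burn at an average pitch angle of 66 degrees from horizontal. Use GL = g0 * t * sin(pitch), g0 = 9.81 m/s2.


GL = 9.81 * 228 * sin(66 deg) = 2043 m/s

2043 m/s


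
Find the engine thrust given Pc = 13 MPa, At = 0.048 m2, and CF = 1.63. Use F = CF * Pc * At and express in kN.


F = 1.63 * 13e6 * 0.048 = 1.0171e+06 N = 1017.1 kN

1017.1 kN


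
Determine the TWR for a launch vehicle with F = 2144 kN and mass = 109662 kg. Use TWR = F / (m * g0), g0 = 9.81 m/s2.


TWR = 2144000 / (109662 * 9.81) = 1.99

1.99


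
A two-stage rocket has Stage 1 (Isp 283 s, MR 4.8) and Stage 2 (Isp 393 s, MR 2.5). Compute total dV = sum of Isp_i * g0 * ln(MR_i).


dV1 = 283 * 9.81 * ln(4.8) = 4354.8 m/s
dV2 = 393 * 9.81 * ln(2.5) = 3532.6 m/s
Total dV = 4354.8 + 3532.6 = 7887.4 m/s ~ 7887 m/s

7887 m/s


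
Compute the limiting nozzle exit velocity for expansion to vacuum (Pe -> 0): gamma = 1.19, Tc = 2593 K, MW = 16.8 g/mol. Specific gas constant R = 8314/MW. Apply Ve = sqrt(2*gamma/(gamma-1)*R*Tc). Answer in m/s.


R = 8314 / 16.8 = 494.88 J/(kg.K)
Ve = sqrt(2 * 1.19 / (1.19 - 1) * 494.88 * 2593) = 4009 m/s

4009 m/s


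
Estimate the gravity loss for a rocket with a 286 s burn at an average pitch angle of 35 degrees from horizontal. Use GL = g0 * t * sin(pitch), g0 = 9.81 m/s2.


GL = 9.81 * 286 * sin(35 deg) = 1609 m/s

1609 m/s


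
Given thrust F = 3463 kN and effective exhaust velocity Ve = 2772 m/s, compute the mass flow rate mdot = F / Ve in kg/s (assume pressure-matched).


mdot = F / Ve = 3463000 / 2772 = 1249.3 kg/s

1249.3 kg/s


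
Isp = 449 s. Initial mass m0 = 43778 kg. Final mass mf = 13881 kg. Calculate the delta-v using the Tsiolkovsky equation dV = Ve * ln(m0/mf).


Ve = 449 * 9.81 = 4404.69 m/s
dV = 4404.69 * ln(43778/13881) = 5059 m/s

5059 m/s


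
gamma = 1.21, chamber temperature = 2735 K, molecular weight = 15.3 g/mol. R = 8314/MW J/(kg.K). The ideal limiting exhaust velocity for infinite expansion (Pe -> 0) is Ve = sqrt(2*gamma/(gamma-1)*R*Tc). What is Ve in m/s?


R = 8314 / 15.3 = 543.4 J/(kg.K)
Ve = sqrt(2 * 1.21 / (1.21 - 1) * 543.4 * 2735) = 4138 m/s

4138 m/s


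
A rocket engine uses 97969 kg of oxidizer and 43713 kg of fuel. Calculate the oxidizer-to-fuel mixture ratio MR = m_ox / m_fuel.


MR = 97969 / 43713 = 2.24

2.24


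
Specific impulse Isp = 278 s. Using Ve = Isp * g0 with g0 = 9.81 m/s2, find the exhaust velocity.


Ve = Isp * g0 = 278 * 9.81 = 2727.2 m/s

2727.2 m/s


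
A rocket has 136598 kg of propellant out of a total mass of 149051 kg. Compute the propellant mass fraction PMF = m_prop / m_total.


PMF = 136598 / 149051 = 0.916

0.916


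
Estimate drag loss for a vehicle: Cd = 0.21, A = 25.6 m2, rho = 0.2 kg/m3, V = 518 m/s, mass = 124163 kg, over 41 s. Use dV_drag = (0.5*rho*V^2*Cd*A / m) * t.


D = 0.5 * 0.2 * 518^2 * 0.21 * 25.6 = 144250.98 N
a = 144250.98 / 124163 = 1.1618 m/s2
dV = 1.1618 * 41 = 47.6 m/s

47.6 m/s


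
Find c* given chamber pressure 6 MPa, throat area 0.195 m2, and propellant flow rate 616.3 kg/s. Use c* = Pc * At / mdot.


c* = 6e6 * 0.195 / 616.3 = 1898 m/s

1898 m/s


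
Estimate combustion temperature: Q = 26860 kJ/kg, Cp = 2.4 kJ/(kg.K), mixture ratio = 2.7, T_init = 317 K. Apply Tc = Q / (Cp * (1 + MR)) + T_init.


Tc = 26860 / (2.4 * (1 + 2.7)) + 317 = 3342 K

3342 K


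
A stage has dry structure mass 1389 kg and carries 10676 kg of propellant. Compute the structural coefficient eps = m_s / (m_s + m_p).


eps = 1389 / (1389 + 10676) = 0.1151

0.1151


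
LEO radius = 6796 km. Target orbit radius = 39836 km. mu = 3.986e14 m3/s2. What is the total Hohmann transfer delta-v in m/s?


V1 = sqrt(mu/r1) = 7658.47 m/s
dV1 = V1*(sqrt(2*r2/(r1+r2)) - 1) = 2351.96 m/s
V2 = sqrt(mu/r2) = 3163.23 m/s
dV2 = V2*(1 - sqrt(2*r1/(r1+r2))) = 1455.46 m/s
Total dV = 3807 m/s

3807 m/s


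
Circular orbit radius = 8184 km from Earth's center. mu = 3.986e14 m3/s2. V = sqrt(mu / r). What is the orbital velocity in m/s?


V = sqrt(3.986e14 / 8184000) = 6979 m/s

6979 m/s


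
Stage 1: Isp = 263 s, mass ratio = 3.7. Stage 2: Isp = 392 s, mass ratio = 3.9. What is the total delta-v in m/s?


dV1 = 263 * 9.81 * ln(3.7) = 3375.5 m/s
dV2 = 392 * 9.81 * ln(3.9) = 5233.7 m/s
Total dV = 3375.5 + 5233.7 = 8609.2 m/s ~ 8609 m/s

8609 m/s


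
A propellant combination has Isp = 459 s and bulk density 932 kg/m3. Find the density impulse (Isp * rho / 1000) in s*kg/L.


rho*Isp = 459 * 932 / 1000 = 428 s*kg/L

428 s*kg/L


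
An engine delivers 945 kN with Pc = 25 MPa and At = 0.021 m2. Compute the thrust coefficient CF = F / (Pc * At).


CF = 945000 / (25e6 * 0.021) = 1.8

1.8


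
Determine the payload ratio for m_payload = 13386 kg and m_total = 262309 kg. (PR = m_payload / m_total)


PR = 13386 / 262309 = 0.051

0.051


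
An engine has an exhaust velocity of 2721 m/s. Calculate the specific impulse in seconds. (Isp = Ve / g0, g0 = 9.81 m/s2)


Isp = Ve / g0 = 2721 / 9.81 = 277.4 s

277.4 s


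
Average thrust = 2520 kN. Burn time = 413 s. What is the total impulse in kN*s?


It = 2520 * 413 = 1040760 kN*s

1040760 kN*s


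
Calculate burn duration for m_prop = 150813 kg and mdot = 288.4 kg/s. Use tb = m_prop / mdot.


tb = 150813 / 288.4 = 522.9 s

522.9 s


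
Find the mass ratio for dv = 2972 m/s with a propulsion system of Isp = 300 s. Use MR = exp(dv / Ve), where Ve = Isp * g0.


Ve = 300 * 9.81 = 2943.0 m/s
MR = exp(2972 / 2943.0) = 2.745

2.745


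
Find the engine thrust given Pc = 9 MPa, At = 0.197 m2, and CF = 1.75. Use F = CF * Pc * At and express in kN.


F = 1.75 * 9e6 * 0.197 = 3.1028e+06 N = 3102.8 kN

3102.8 kN


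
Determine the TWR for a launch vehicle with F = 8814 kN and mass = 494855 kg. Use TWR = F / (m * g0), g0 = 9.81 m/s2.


TWR = 8814000 / (494855 * 9.81) = 1.82

1.82


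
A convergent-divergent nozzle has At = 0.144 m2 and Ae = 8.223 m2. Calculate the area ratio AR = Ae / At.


AR = 8.223 / 0.144 = 57.1

57.1


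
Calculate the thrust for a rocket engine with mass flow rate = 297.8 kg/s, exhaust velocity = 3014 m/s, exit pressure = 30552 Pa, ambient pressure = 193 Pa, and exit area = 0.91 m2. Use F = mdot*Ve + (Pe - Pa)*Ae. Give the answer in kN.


F = 297.8 * 3014 + (30552 - 193) * 0.91 = 925196.0 N = 925.2 kN

925.2 kN


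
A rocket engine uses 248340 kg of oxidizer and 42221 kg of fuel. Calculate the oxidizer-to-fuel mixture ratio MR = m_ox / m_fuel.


MR = 248340 / 42221 = 5.88

5.88


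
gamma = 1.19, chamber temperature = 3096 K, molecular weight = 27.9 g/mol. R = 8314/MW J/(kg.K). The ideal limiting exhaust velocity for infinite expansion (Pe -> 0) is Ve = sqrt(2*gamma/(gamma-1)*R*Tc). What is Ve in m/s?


R = 8314 / 27.9 = 297.99 J/(kg.K)
Ve = sqrt(2 * 1.19 / (1.19 - 1) * 297.99 * 3096) = 3400 m/s

3400 m/s


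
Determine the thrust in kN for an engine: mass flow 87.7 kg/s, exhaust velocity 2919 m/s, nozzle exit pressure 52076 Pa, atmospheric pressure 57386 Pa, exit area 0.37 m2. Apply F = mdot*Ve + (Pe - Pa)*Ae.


F = 87.7 * 2919 + (52076 - 57386) * 0.37 = 254032.0 N = 254.0 kN

254.0 kN


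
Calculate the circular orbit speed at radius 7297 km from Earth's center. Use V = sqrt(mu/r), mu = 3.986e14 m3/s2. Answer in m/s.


V = sqrt(3.986e14 / 7297000) = 7391 m/s

7391 m/s


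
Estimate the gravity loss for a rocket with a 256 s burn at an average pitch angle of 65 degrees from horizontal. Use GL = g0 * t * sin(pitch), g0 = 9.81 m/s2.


GL = 9.81 * 256 * sin(65 deg) = 2276 m/s

2276 m/s


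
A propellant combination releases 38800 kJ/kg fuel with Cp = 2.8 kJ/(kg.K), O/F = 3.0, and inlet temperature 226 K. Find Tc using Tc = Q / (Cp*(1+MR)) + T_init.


Tc = 38800 / (2.8 * (1 + 3.0)) + 226 = 3690 K

3690 K


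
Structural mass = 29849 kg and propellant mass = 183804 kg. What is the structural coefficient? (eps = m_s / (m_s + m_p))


eps = 29849 / (29849 + 183804) = 0.1397

0.1397


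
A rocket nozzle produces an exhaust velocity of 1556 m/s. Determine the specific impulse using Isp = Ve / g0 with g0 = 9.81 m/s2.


Isp = Ve / g0 = 1556 / 9.81 = 158.6 s

158.6 s


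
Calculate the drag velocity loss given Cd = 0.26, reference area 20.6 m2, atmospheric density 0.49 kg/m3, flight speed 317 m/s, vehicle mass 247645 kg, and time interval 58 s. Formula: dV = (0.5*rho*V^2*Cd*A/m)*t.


D = 0.5 * 0.49 * 317^2 * 0.26 * 20.6 = 131863.68 N
a = 131863.68 / 247645 = 0.5325 m/s2
dV = 0.5325 * 58 = 30.9 m/s

30.9 m/s


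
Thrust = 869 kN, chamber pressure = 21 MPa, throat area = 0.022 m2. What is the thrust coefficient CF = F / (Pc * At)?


CF = 869000 / (21e6 * 0.022) = 1.88

1.88


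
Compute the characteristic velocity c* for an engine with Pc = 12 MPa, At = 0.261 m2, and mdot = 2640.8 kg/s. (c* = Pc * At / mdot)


c* = 12e6 * 0.261 / 2640.8 = 1186 m/s

1186 m/s


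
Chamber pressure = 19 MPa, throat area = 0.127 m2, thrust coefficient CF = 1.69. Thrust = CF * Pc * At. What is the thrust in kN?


F = 1.69 * 19e6 * 0.127 = 4.0780e+06 N = 4078.0 kN

4078.0 kN


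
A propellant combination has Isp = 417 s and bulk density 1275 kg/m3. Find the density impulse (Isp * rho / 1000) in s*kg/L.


rho*Isp = 417 * 1275 / 1000 = 532 s*kg/L

532 s*kg/L


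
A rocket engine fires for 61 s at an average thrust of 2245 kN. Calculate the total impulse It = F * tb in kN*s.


It = 2245 * 61 = 136945 kN*s

136945 kN*s


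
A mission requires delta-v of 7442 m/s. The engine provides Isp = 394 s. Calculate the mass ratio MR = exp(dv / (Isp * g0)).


Ve = 394 * 9.81 = 3865.14 m/s
MR = exp(7442 / 3865.14) = 6.858

6.858


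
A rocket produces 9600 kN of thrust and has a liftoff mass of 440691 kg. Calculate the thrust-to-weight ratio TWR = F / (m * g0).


TWR = 9600000 / (440691 * 9.81) = 2.22

2.22


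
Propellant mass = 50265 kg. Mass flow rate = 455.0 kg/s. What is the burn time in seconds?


tb = 50265 / 455.0 = 110.5 s

110.5 s


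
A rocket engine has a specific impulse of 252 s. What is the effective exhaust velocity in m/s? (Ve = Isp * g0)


Ve = Isp * g0 = 252 * 9.81 = 2472.1 m/s

2472.1 m/s


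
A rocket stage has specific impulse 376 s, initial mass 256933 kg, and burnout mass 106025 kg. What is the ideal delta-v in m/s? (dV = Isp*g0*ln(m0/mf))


Ve = 376 * 9.81 = 3688.56 m/s
dV = 3688.56 * ln(256933/106025) = 3265 m/s

3265 m/s


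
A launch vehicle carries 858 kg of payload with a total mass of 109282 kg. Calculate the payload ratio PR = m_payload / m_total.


PR = 858 / 109282 = 0.0079

0.0079


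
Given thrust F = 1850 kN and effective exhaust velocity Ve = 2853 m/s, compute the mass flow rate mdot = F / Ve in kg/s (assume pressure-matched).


mdot = F / Ve = 1850000 / 2853 = 648.4 kg/s

648.4 kg/s


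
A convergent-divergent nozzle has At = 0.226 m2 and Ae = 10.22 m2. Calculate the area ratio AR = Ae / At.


AR = 10.22 / 0.226 = 45.2

45.2


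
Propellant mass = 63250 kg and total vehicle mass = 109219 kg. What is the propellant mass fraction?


PMF = 63250 / 109219 = 0.579

0.579


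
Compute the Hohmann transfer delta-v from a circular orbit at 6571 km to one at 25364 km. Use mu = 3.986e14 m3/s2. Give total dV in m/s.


V1 = sqrt(mu/r1) = 7788.48 m/s
dV1 = V1*(sqrt(2*r2/(r1+r2)) - 1) = 2027.71 m/s
V2 = sqrt(mu/r2) = 3964.24 m/s
dV2 = V2*(1 - sqrt(2*r1/(r1+r2))) = 1421.18 m/s
Total dV = 3449 m/s

3449 m/s


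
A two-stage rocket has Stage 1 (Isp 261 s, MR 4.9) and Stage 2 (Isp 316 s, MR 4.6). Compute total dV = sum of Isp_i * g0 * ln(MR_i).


dV1 = 261 * 9.81 * ln(4.9) = 4069.1 m/s
dV2 = 316 * 9.81 * ln(4.6) = 4730.7 m/s
Total dV = 4069.1 + 4730.7 = 8799.8 m/s ~ 8800 m/s

8800 m/s


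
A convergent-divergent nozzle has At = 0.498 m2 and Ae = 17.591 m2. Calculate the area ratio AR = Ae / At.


AR = 17.591 / 0.498 = 35.3

35.3


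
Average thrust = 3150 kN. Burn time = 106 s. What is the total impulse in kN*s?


It = 3150 * 106 = 333900 kN*s

333900 kN*s


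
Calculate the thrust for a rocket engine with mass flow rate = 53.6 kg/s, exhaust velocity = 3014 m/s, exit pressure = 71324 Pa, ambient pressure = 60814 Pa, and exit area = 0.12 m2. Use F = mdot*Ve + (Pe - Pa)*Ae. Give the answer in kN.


F = 53.6 * 3014 + (71324 - 60814) * 0.12 = 162812.0 N = 162.8 kN

162.8 kN


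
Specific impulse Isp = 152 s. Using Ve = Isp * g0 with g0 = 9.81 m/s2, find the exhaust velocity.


Ve = Isp * g0 = 152 * 9.81 = 1491.1 m/s

1491.1 m/s


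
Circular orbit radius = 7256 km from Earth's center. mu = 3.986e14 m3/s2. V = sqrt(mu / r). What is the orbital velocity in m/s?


V = sqrt(3.986e14 / 7256000) = 7412 m/s

7412 m/s


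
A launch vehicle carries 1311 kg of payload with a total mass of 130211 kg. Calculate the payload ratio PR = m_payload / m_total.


PR = 1311 / 130211 = 0.0101

0.0101


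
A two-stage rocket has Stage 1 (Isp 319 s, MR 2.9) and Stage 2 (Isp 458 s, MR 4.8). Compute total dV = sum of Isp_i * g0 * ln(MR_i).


dV1 = 319 * 9.81 * ln(2.9) = 3331.9 m/s
dV2 = 458 * 9.81 * ln(4.8) = 7047.8 m/s
Total dV = 3331.9 + 7047.8 = 10379.7 m/s ~ 10380 m/s

10380 m/s


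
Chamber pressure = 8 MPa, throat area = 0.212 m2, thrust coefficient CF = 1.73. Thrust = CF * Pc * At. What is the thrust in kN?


F = 1.73 * 8e6 * 0.212 = 2.9341e+06 N = 2934.1 kN

2934.1 kN


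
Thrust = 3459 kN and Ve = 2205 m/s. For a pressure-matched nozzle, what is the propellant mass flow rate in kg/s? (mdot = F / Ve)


mdot = F / Ve = 3459000 / 2205 = 1568.7 kg/s

1568.7 kg/s


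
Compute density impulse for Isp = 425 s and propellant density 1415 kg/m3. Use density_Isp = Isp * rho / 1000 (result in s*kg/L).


rho*Isp = 425 * 1415 / 1000 = 601 s*kg/L

601 s*kg/L


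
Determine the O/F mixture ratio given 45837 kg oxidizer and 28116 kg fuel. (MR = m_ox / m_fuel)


MR = 45837 / 28116 = 1.63

1.63


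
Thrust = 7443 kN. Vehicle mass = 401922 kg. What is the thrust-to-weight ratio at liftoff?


TWR = 7443000 / (401922 * 9.81) = 1.89

1.89


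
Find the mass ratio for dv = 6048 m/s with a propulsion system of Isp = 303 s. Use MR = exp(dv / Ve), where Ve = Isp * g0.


Ve = 303 * 9.81 = 2972.43 m/s
MR = exp(6048 / 2972.43) = 7.65

7.65


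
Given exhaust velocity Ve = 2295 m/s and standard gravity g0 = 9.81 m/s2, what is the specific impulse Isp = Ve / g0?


Isp = Ve / g0 = 2295 / 9.81 = 233.9 s

233.9 s


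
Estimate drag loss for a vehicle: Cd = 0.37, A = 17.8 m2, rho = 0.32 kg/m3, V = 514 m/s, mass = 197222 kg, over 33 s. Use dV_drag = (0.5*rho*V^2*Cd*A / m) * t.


D = 0.5 * 0.32 * 514^2 * 0.37 * 17.8 = 278399.18 N
a = 278399.18 / 197222 = 1.4116 m/s2
dV = 1.4116 * 33 = 46.6 m/s

46.6 m/s


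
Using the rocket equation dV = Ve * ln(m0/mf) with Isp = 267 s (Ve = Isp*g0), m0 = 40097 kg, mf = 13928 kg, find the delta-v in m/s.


Ve = 267 * 9.81 = 2619.27 m/s
dV = 2619.27 * ln(40097/13928) = 2770 m/s

2770 m/s


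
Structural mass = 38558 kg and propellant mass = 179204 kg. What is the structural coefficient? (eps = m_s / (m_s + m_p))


eps = 38558 / (38558 + 179204) = 0.1771

0.1771


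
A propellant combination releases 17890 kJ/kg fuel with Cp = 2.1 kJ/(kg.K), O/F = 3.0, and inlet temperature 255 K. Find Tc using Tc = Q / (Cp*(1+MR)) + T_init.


Tc = 17890 / (2.1 * (1 + 3.0)) + 255 = 2385 K

2385 K


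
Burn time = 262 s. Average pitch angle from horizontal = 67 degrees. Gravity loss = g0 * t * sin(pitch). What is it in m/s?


GL = 9.81 * 262 * sin(67 deg) = 2366 m/s

2366 m/s


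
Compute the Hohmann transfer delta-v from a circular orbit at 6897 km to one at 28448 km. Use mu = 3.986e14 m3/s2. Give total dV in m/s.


V1 = sqrt(mu/r1) = 7602.19 m/s
dV1 = V1*(sqrt(2*r2/(r1+r2)) - 1) = 2043.11 m/s
V2 = sqrt(mu/r2) = 3743.2 m/s
dV2 = V2*(1 - sqrt(2*r1/(r1+r2))) = 1404.77 m/s
Total dV = 3448 m/s

3448 m/s


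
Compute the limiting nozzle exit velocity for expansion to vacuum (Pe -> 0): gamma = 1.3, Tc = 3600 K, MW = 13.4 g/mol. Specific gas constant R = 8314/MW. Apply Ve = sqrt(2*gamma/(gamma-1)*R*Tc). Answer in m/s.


R = 8314 / 13.4 = 620.45 J/(kg.K)
Ve = sqrt(2 * 1.3 / (1.3 - 1) * 620.45 * 3600) = 4400 m/s

4400 m/s


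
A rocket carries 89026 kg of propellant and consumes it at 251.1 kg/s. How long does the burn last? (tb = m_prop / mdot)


tb = 89026 / 251.1 = 354.5 s

354.5 s


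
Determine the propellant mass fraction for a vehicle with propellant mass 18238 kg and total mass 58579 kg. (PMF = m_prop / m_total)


PMF = 18238 / 58579 = 0.311

0.311


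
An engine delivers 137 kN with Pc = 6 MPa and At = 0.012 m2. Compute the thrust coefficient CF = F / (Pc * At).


CF = 137000 / (6e6 * 0.012) = 1.9

1.9


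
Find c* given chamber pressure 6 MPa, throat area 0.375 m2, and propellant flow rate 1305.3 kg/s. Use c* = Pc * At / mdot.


c* = 6e6 * 0.375 / 1305.3 = 1724 m/s

1724 m/s


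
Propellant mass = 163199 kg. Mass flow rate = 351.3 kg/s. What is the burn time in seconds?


tb = 163199 / 351.3 = 464.6 s

464.6 s


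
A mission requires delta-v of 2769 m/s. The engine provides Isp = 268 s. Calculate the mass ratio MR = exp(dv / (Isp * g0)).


Ve = 268 * 9.81 = 2629.08 m/s
MR = exp(2769 / 2629.08) = 2.867

2.867


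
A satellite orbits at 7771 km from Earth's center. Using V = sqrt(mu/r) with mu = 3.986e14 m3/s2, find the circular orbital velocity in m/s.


V = sqrt(3.986e14 / 7771000) = 7162 m/s

7162 m/s


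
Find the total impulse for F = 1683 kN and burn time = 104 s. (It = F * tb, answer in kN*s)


It = 1683 * 104 = 175032 kN*s

175032 kN*s


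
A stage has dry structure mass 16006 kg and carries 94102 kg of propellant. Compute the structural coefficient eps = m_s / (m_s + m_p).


eps = 16006 / (16006 + 94102) = 0.1454

0.1454


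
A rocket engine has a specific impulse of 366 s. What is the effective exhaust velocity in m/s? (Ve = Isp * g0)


Ve = Isp * g0 = 366 * 9.81 = 3590.5 m/s

3590.5 m/s


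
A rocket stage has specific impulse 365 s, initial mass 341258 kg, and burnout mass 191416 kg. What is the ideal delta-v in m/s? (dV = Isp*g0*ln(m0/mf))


Ve = 365 * 9.81 = 3580.65 m/s
dV = 3580.65 * ln(341258/191416) = 2070 m/s

2070 m/s
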